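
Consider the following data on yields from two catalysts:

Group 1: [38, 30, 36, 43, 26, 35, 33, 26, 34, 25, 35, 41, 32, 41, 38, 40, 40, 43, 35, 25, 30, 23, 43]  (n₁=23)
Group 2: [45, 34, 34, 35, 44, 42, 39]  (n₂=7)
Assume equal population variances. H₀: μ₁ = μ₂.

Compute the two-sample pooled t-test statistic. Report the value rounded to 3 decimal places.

x̄₁=34.435, s₁=6.381, n₁=23
x̄₂=39.000, s₂=4.761, n₂=7
s_p² = [22·6.381² + 6·4.761²]/28 = 36.8447
SE = √(s_p²·(1/23+1/7)) = 2.6202
t = (34.435−39.000)/2.6202 = -1.7423
df = 28

test statistic = -1.742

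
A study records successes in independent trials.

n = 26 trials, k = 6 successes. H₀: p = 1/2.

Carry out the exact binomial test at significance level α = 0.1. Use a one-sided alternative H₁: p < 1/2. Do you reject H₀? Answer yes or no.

reject H₀: yes

Exact binomial: n=26, k=6, p₀=1/2=0.5000
P(X≤6) from Σ C(n,i)·p₀^i·(1−p₀)^(n−i)
p-value (one-sided, H₁ less) = 0.00468
At α=0.1: p < α → reject H₀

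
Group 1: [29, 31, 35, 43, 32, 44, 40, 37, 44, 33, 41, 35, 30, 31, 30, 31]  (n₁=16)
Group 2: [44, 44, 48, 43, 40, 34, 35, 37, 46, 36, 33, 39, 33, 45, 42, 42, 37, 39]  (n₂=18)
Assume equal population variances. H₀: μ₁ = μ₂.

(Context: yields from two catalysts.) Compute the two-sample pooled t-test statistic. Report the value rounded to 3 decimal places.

x̄₁=35.375, s₁=5.390, n₁=16
x̄₂=39.833, s₂=4.656, n₂=18
s_p² = [15·5.390² + 17·4.656²]/32 = 25.1328
SE = √(s_p²·(1/16+1/18)) = 1.7225
t = (35.375−39.833)/1.7225 = -2.5883
df = 32

test statistic = -2.588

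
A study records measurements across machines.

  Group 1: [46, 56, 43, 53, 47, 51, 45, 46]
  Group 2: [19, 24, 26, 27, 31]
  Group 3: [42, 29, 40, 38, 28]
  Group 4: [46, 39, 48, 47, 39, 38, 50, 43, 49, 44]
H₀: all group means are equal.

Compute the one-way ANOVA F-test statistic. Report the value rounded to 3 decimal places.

Group means [48.38, 25.40, 35.40, 44.30], grand mean 40.500
SSB = Σnᵢ(x̄ᵢ−x̄)² = 1910.625; SSW = ΣΣ(x−x̄ᵢ)² = 560.375
MSB = 1910.625/3 = 636.8750; MSW = 560.375/24 = 23.3490
F = MSB/MSW = 27.2764
df = (3, 24)

test statistic = 27.276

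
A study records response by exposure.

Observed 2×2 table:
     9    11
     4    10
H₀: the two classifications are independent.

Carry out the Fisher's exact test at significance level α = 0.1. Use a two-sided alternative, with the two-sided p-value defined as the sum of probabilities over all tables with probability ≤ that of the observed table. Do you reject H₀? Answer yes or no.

reject H₀: no

Margins: r₁=20, r₂=14, c₁=13, c₂=21, n=34
p_obs = C(20,9)·C(14,4)/C(34,13); sum pmf over tables with pmf ≤ p_obs
p-value (two-sided) = 0.47738
At α=0.1: p ≥ α → fail to reject H₀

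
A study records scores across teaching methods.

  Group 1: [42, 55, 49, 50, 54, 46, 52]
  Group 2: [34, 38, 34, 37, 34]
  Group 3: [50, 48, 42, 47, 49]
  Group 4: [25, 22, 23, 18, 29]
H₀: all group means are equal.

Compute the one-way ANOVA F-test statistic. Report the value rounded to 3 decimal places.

Group means [49.71, 35.40, 47.20, 23.40], grand mean 39.909
SSB = Σnᵢ(x̄ᵢ−x̄)² = 2403.190; SSW = ΣΣ(x−x̄ᵢ)² = 244.629
MSB = 2403.190/3 = 801.0632; MSW = 244.629/18 = 13.5905
F = MSB/MSW = 58.9430
df = (3, 18)

test statistic = 58.943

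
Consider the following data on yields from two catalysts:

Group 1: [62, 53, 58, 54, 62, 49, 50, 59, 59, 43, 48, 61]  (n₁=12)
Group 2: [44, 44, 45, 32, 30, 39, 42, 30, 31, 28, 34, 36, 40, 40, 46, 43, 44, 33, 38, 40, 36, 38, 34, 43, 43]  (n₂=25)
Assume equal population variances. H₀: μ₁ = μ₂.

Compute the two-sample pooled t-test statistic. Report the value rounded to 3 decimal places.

test statistic = 8.352

x̄₁=54.833, s₁=6.279, n₁=12
x̄₂=38.120, s₂=5.411, n₂=25
s_p² = [11·6.279² + 24·5.411²]/35 = 32.4659
SE = √(s_p²·(1/12+1/25)) = 2.0010
t = (54.833−38.120)/2.0010 = 8.3524
df = 35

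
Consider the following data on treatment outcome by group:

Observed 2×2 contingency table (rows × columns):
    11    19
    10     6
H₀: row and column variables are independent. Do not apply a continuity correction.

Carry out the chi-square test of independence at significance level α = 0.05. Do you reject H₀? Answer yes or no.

Row totals [30, 16], col totals [21, 25], n=46
χ² = (11−13.70)²/13.70 + (19−16.30)²/16.30 + (10−7.30)²/7.30 + (6−8.70)²/8.70 = 2.8067
df = 1
p-value (upper-tail) = 0.09387
At α=0.05: p ≥ α → fail to reject H₀

reject H₀: no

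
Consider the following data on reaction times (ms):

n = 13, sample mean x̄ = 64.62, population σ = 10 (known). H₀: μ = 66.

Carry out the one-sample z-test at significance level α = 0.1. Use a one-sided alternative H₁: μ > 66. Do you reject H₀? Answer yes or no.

reject H₀: no

SE = σ/√n = 10/√13 = 2.7735
z = (x̄−μ₀)/SE = (64.62−66)/2.7735 = -0.4976
p-value (one-sided, H₁ greater) = 0.69061
At α=0.1: p ≥ α → fail to reject H₀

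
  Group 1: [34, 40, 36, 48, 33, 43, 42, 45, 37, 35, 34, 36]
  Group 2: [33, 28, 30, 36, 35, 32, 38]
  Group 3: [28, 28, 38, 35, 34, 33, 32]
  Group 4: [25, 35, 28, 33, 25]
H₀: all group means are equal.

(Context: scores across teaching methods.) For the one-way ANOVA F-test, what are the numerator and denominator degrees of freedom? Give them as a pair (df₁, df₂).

degrees of freedom = [3, 27]

k = 4 groups, N = 31 total
df = (k−1, N−k) = (4−1, 31−4) = (3, 27)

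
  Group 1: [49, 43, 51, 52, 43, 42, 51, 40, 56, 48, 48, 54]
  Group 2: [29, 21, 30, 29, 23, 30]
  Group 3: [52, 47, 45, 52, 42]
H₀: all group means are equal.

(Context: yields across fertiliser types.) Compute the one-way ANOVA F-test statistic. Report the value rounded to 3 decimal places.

Group means [48.08, 27.00, 47.60], grand mean 42.478
SSB = Σnᵢ(x̄ᵢ−x̄)² = 1945.622; SSW = ΣΣ(x−x̄ᵢ)² = 440.117
MSB = 1945.622/2 = 972.8112; MSW = 440.117/20 = 22.0058
F = MSB/MSW = 44.2070
df = (2, 20)

test statistic = 44.207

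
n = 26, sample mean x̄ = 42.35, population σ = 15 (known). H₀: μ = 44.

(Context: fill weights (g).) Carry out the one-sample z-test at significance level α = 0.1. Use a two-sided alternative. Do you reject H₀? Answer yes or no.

SE = σ/√n = 15/√26 = 2.9417
z = (x̄−μ₀)/SE = (42.35−44)/2.9417 = -0.5609
p-value (two-sided) = 0.57487
At α=0.1: p ≥ α → fail to reject H₀

reject H₀: no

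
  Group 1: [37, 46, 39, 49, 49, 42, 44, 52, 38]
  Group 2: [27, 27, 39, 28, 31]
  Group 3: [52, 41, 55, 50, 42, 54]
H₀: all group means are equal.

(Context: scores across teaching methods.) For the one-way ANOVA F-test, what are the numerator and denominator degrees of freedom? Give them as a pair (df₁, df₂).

degrees of freedom = [2, 17]

k = 3 groups, N = 20 total
df = (k−1, N−k) = (3−1, 20−3) = (2, 17)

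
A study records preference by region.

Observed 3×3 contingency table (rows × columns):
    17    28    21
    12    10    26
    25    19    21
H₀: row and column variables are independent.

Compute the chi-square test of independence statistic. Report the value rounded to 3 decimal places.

Row totals [66, 48, 65], col totals [54, 57, 68], n=179
χ² = (17−19.91)²/19.91 + (28−21.02)²/21.02 + (21−25.07)²/25.07 + (12−14.48)²/14.48 + (10−15.28)²/15.28 + (26−18.23)²/18.23 + (25−19.61)²/19.61 + (19−20.70)²/20.70 + (21−24.69)²/24.69 = 11.1402
df = 4

test statistic = 11.140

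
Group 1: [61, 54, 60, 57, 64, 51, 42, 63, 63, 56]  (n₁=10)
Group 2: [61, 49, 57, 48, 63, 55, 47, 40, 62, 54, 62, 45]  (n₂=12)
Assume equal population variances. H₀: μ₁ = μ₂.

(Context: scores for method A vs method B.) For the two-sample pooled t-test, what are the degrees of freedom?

df = n₁ + n₂ − 2 = 10 + 12 − 2 = 20

degrees of freedom = 20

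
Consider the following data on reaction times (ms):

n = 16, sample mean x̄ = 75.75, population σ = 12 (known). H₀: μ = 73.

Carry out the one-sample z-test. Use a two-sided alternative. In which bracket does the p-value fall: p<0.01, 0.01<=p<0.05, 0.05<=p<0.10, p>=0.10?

SE = σ/√n = 12/√16 = 3.0000
z = (x̄−μ₀)/SE = (75.75−73)/3.0000 = 0.9167
p-value (two-sided) = 0.35932
→ bracket: p>=0.10

p-value bracket: p>=0.10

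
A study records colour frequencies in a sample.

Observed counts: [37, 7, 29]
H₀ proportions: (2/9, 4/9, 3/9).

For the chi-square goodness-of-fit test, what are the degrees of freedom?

df = k − 1 = 3 − 1 = 2

degrees of freedom = 2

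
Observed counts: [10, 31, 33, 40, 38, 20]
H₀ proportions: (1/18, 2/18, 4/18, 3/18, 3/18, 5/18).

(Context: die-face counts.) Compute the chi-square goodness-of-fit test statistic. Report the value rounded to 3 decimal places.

test statistic = 31.799

n = 172; E_i = n·p_i = [9.56, 19.11, 38.22, 28.67, 28.67, 47.78]
χ² = (10−9.56)²/9.56 + (31−19.11)²/19.11 + (33−38.22)²/38.22 + (40−28.67)²/28.67 + (38−28.67)²/28.67 + (20−47.78)²/47.78 = 31.7994
df = 5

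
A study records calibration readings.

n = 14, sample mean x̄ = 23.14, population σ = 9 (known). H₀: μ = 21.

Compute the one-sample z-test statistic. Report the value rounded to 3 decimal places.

SE = σ/√n = 9/√14 = 2.4054
z = (x̄−μ₀)/SE = (23.14−21)/2.4054 = 0.8897

test statistic = 0.890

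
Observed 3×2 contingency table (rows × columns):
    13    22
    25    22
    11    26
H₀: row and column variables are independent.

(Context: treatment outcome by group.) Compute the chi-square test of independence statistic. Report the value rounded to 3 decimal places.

test statistic = 5.038

Row totals [35, 47, 37], col totals [49, 70], n=119
χ² = (13−14.41)²/14.41 + (22−20.59)²/20.59 + (25−19.35)²/19.35 + (22−27.65)²/27.65 + (11−15.24)²/15.24 + (26−21.76)²/21.76 = 5.0379
df = 2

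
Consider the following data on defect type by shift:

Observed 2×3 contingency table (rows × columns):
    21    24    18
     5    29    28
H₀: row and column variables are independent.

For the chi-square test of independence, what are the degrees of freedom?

degrees of freedom = 2

df = (r−1)(c−1) = (2−1)·(3−1) = 2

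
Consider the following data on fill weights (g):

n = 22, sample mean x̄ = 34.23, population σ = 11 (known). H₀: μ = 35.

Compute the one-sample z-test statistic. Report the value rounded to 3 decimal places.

SE = σ/√n = 11/√22 = 2.3452
z = (x̄−μ₀)/SE = (34.23−35)/2.3452 = -0.3283

test statistic = -0.328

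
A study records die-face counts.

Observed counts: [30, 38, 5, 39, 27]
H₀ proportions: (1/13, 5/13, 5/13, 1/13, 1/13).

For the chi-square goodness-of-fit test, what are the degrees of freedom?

degrees of freedom = 4

df = k − 1 = 5 − 1 = 4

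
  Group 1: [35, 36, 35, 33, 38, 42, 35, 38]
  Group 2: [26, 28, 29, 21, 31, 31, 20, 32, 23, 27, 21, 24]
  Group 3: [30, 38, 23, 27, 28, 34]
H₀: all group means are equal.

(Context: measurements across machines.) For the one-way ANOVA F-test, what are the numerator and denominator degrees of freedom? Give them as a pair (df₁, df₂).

k = 3 groups, N = 26 total
df = (k−1, N−k) = (3−1, 26−3) = (2, 23)

degrees of freedom = [2, 23]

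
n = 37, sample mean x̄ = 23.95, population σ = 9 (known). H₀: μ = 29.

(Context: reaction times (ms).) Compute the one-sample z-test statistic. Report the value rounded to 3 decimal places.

SE = σ/√n = 9/√37 = 1.4796
z = (x̄−μ₀)/SE = (23.95−29)/1.4796 = -3.4131

test statistic = -3.413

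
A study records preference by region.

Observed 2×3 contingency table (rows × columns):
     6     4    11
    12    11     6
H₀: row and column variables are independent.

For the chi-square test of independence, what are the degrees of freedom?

df = (r−1)(c−1) = (2−1)·(3−1) = 2

degrees of freedom = 2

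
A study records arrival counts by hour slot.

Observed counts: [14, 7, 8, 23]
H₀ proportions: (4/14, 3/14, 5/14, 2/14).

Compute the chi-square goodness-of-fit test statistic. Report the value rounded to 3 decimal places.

n = 52; E_i = n·p_i = [14.86, 11.14, 18.57, 7.43]
χ² = (14−14.86)²/14.86 + (7−11.14)²/11.14 + (8−18.57)²/18.57 + (23−7.43)²/7.43 = 40.2474
df = 3

test statistic = 40.247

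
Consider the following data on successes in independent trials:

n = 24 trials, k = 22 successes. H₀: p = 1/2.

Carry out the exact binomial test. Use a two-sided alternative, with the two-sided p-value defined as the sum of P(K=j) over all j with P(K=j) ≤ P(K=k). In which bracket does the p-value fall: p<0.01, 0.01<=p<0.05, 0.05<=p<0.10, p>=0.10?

p-value bracket: p<0.01

Exact binomial: n=24, k=22, p₀=1/2=0.5000
P(X=j) = C(n,j)·p₀^j·(1−p₀)^(n−j); p = Σ P(X=j) over j with P(X=j) ≤ P(X=22)
p-value (two-sided) = 0.00004
→ bracket: p<0.01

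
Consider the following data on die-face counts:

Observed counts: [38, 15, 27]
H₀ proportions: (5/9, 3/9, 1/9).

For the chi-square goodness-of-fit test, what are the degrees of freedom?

degrees of freedom = 2

df = k − 1 = 3 − 1 = 2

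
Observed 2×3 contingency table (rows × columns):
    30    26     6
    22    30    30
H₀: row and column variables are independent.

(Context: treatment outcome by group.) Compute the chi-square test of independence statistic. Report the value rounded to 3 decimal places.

test statistic = 15.029

Row totals [62, 82], col totals [52, 56, 36], n=144
χ² = (30−22.39)²/22.39 + (26−24.11)²/24.11 + (6−15.50)²/15.50 + (22−29.61)²/29.61 + (30−31.89)²/31.89 + (30−20.50)²/20.50 = 15.0286
df = 2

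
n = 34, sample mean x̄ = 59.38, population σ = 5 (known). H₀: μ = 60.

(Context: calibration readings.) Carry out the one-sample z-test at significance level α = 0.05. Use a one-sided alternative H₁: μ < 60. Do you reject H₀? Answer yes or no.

SE = σ/√n = 5/√34 = 0.8575
z = (x̄−μ₀)/SE = (59.38−60)/0.8575 = -0.7230
p-value (one-sided, H₁ less) = 0.23483
At α=0.05: p ≥ α → fail to reject H₀

reject H₀: no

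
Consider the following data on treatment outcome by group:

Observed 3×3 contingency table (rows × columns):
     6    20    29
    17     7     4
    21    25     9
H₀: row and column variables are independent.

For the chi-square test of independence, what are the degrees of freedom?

df = (r−1)(c−1) = (3−1)·(3−1) = 4

degrees of freedom = 4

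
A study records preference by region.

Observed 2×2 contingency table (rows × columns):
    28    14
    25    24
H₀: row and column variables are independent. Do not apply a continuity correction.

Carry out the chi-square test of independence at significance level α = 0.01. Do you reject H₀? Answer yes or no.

reject H₀: no

Row totals [42, 49], col totals [53, 38], n=91
χ² = (28−24.46)²/24.46 + (14−17.54)²/17.54 + (25−28.54)²/28.54 + (24−20.46)²/20.46 = 2.2764
df = 1
p-value (upper-tail) = 0.13136
At α=0.01: p ≥ α → fail to reject H₀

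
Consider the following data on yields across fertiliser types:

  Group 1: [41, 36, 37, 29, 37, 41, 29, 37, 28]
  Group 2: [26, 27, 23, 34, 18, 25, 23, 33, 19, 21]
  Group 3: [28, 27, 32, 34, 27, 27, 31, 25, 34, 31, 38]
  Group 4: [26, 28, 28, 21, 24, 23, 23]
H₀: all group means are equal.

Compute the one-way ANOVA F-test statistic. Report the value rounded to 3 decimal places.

Group means [35.00, 24.90, 30.36, 24.71], grand mean 28.946
SSB = Σnᵢ(x̄ᵢ−x̄)² = 641.018; SSW = ΣΣ(x−x̄ᵢ)² = 664.874
MSB = 641.018/3 = 213.6726; MSW = 664.874/33 = 20.1477
F = MSB/MSW = 10.6053
df = (3, 33)

test statistic = 10.605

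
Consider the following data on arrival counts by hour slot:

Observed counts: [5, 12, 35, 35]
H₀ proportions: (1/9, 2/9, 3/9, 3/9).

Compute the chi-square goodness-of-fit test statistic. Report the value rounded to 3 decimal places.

n = 87; E_i = n·p_i = [9.67, 19.33, 29.00, 29.00]
χ² = (5−9.67)²/9.67 + (12−19.33)²/19.33 + (35−29.00)²/29.00 + (35−29.00)²/29.00 = 7.5172
df = 3

test statistic = 7.517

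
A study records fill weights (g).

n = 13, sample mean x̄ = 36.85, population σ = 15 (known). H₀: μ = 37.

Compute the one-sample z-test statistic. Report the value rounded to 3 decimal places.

SE = σ/√n = 15/√13 = 4.1603
z = (x̄−μ₀)/SE = (36.85−37)/4.1603 = -0.0361

test statistic = -0.036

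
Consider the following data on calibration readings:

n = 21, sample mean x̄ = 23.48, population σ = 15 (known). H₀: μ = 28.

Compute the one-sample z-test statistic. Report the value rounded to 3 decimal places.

test statistic = -1.381

SE = σ/√n = 15/√21 = 3.2733
z = (x̄−μ₀)/SE = (23.48−28)/3.2733 = -1.3809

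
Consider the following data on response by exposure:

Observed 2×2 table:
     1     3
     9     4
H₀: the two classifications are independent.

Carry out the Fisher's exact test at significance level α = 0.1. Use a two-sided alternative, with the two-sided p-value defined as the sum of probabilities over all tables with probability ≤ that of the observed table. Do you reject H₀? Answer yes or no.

Margins: r₁=4, r₂=13, c₁=10, c₂=7, n=17
p_obs = C(4,1)·C(13,9)/C(17,10); sum pmf over tables with pmf ≤ p_obs
p-value (two-sided) = 0.25000
At α=0.1: p ≥ α → fail to reject H₀

reject H₀: no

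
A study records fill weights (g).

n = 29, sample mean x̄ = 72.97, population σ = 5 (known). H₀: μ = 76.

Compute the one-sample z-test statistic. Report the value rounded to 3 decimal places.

SE = σ/√n = 5/√29 = 0.9285
z = (x̄−μ₀)/SE = (72.97−76)/0.9285 = -3.2634

test statistic = -3.263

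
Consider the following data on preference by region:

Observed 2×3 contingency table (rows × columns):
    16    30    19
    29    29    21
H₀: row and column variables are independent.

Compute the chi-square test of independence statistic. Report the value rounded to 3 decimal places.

Row totals [65, 79], col totals [45, 59, 40], n=144
χ² = (16−20.31)²/20.31 + (30−26.63)²/26.63 + (19−18.06)²/18.06 + (29−24.69)²/24.69 + (29−32.37)²/32.37 + (21−21.94)²/21.94 = 2.5354
df = 2

test statistic = 2.535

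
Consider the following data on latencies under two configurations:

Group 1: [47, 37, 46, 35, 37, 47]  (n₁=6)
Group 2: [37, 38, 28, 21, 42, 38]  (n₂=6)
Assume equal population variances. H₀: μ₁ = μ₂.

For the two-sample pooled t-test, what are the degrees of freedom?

degrees of freedom = 10

df = n₁ + n₂ − 2 = 6 + 6 − 2 = 10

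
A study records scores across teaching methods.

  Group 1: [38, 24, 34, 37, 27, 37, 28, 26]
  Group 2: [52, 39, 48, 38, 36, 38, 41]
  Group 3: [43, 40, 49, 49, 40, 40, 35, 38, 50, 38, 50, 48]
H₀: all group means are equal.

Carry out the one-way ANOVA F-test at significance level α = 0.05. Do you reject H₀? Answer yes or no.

Group means [31.38, 41.71, 43.33], grand mean 39.370
SSB = Σnᵢ(x̄ᵢ−x̄)² = 738.326; SSW = ΣΣ(x−x̄ᵢ)² = 775.970
MSB = 738.326/2 = 369.1630; MSW = 775.970/24 = 32.3321
F = MSB/MSW = 11.4179
df = (2, 24)
p-value (upper-tail) = 0.00033
At α=0.05: p < α → reject H₀

reject H₀: yes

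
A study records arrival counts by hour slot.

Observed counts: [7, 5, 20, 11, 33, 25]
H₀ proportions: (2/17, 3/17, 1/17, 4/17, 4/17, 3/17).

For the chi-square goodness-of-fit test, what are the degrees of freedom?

degrees of freedom = 5

df = k − 1 = 6 − 1 = 5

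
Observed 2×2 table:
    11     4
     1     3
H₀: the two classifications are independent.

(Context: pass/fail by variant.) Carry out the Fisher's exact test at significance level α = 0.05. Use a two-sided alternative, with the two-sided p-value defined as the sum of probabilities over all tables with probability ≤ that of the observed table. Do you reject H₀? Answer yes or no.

reject H₀: no

Margins: r₁=15, r₂=4, c₁=12, c₂=7, n=19
p_obs = C(15,11)·C(4,1)/C(19,12); sum pmf over tables with pmf ≤ p_obs
p-value (two-sided) = 0.11739
At α=0.05: p ≥ α → fail to reject H₀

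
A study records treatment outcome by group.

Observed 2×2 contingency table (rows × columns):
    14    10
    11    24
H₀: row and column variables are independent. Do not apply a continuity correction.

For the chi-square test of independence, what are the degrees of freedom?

df = (r−1)(c−1) = (2−1)·(2−1) = 1

degrees of freedom = 1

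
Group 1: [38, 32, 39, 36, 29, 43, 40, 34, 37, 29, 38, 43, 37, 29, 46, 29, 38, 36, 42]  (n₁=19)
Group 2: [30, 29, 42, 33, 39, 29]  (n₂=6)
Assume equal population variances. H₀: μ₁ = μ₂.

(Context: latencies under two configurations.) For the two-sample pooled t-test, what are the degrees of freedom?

df = n₁ + n₂ − 2 = 19 + 6 − 2 = 23

degrees of freedom = 23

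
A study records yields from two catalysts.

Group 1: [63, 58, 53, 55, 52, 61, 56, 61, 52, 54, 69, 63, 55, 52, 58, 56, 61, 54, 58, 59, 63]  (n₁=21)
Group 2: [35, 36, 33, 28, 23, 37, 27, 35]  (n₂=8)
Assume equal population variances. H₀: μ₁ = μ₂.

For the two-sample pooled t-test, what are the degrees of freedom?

df = n₁ + n₂ − 2 = 21 + 8 − 2 = 27

degrees of freedom = 27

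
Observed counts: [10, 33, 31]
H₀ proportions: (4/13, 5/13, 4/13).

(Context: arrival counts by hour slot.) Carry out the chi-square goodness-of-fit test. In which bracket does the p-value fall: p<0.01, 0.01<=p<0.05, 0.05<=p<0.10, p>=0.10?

n = 74; E_i = n·p_i = [22.77, 28.46, 22.77]
χ² = (10−22.77)²/22.77 + (33−28.46)²/28.46 + (31−22.77)²/22.77 = 10.8601
df = 2
p-value (upper-tail) = 0.00438
→ bracket: p<0.01

p-value bracket: p<0.01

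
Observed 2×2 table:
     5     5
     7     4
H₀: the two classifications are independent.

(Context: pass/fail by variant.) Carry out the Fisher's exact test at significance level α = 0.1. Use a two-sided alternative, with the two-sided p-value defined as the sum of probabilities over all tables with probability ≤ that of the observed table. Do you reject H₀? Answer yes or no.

Margins: r₁=10, r₂=11, c₁=12, c₂=9, n=21
p_obs = C(10,5)·C(11,7)/C(21,12); sum pmf over tables with pmf ≤ p_obs
p-value (two-sided) = 0.66992
At α=0.1: p ≥ α → fail to reject H₀

reject H₀: no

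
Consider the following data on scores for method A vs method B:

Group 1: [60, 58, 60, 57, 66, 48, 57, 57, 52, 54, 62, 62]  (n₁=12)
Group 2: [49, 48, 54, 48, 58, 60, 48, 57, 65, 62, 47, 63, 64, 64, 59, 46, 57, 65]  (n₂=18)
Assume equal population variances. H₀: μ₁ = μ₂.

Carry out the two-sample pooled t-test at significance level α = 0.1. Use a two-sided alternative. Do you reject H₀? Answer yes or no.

x̄₁=57.750, s₁=4.845, n₁=12
x̄₂=56.333, s₂=6.987, n₂=18
s_p² = [11·4.845² + 17·6.987²]/28 = 38.8661
SE = √(s_p²·(1/12+1/18)) = 2.3234
t = (57.750−56.333)/2.3234 = 0.6097
df = 28
p-value (two-sided) = 0.54695
At α=0.1: p ≥ α → fail to reject H₀

reject H₀: no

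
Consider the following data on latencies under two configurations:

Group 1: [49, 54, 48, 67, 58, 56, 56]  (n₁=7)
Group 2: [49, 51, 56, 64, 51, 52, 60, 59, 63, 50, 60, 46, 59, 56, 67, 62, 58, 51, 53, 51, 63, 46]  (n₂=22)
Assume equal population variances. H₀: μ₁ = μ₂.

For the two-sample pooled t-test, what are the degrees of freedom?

degrees of freedom = 27

df = n₁ + n₂ − 2 = 7 + 22 − 2 = 27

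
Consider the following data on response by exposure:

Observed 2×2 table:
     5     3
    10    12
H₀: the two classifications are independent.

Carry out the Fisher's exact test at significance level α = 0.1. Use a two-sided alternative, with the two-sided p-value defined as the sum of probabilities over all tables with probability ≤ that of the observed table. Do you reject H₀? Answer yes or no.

reject H₀: no

Margins: r₁=8, r₂=22, c₁=15, c₂=15, n=30
p_obs = C(8,5)·C(22,10)/C(30,15); sum pmf over tables with pmf ≤ p_obs
p-value (two-sided) = 0.68166
At α=0.1: p ≥ α → fail to reject H₀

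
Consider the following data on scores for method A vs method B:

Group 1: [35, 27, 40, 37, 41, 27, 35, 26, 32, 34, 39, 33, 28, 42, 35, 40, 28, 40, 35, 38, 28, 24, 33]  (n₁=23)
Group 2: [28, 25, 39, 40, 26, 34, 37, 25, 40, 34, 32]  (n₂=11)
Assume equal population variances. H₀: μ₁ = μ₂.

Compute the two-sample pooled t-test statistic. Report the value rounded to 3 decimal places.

test statistic = 0.514

x̄₁=33.783, s₁=5.435, n₁=23
x̄₂=32.727, s₂=5.951, n₂=11
s_p² = [22·5.435² + 10·5.951²]/32 = 31.3780
SE = √(s_p²·(1/23+1/11)) = 2.0535
t = (33.783−32.727)/2.0535 = 0.5139
df = 32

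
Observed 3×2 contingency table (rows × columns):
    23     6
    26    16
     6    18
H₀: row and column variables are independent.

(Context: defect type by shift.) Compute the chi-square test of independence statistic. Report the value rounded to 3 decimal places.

test statistic = 16.387

Row totals [29, 42, 24], col totals [55, 40], n=95
χ² = (23−16.79)²/16.79 + (6−12.21)²/12.21 + (26−24.32)²/24.32 + (16−17.68)²/17.68 + (6−13.89)²/13.89 + (18−10.11)²/10.11 = 16.3866
df = 2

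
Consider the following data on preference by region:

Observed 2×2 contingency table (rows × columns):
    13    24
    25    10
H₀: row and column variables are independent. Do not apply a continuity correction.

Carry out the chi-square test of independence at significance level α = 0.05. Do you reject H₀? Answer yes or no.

Row totals [37, 35], col totals [38, 34], n=72
χ² = (13−19.53)²/19.53 + (24−17.47)²/17.47 + (25−18.47)²/18.47 + (10−16.53)²/16.53 = 9.5060
df = 1
p-value (upper-tail) = 0.00205
At α=0.05: p < α → reject H₀

reject H₀: yes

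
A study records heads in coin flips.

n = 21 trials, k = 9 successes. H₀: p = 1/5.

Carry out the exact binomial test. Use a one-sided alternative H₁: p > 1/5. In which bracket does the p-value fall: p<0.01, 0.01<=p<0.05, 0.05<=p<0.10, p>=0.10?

Exact binomial: n=21, k=9, p₀=1/5=0.2000
P(X≥9) from Σ C(n,i)·p₀^i·(1−p₀)^(n−i)
p-value (one-sided, H₁ greater) = 0.01441
→ bracket: 0.01<=p<0.05

p-value bracket: 0.01<=p<0.05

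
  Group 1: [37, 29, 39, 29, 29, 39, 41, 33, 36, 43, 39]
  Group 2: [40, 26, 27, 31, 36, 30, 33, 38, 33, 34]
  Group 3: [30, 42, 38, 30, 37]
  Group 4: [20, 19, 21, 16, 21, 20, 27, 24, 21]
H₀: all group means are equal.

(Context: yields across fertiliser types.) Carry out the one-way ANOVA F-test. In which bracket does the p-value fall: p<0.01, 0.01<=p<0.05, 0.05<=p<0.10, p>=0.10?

Group means [35.82, 32.80, 35.40, 21.00], grand mean 31.086
SSB = Σnᵢ(x̄ᵢ−x̄)² = 1284.306; SSW = ΣΣ(x−x̄ᵢ)² = 626.436
MSB = 1284.306/3 = 428.1022; MSW = 626.436/31 = 20.2076
F = MSB/MSW = 21.1852
df = (3, 31)
p-value (upper-tail) = 0.00000
→ bracket: p<0.01

p-value bracket: p<0.01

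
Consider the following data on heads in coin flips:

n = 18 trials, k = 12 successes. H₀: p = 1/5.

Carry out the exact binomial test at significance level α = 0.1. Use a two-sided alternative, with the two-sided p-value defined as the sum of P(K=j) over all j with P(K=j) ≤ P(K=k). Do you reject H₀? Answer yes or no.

Exact binomial: n=18, k=12, p₀=1/5=0.2000
P(X=j) = C(n,j)·p₀^j·(1−p₀)^(n−j); p = Σ P(X=j) over j with P(X=j) ≤ P(X=12)
p-value (two-sided) = 0.00002
At α=0.1: p < α → reject H₀

reject H₀: yes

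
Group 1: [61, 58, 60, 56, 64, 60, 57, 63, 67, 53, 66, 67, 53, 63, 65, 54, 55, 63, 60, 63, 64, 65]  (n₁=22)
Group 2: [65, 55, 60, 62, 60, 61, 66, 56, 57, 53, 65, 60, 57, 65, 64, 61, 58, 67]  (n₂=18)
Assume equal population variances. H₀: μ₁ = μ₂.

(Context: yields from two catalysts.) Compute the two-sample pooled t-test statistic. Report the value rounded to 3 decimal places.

x̄₁=60.773, s₁=4.514, n₁=22
x̄₂=60.667, s₂=4.102, n₂=18
s_p² = [21·4.514² + 17·4.102²]/38 = 18.7859
SE = √(s_p²·(1/22+1/18)) = 1.3775
t = (60.773−60.667)/1.3775 = 0.0770
df = 38

test statistic = 0.077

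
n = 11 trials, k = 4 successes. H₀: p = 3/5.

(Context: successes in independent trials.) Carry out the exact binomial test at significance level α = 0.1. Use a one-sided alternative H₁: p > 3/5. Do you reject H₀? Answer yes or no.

reject H₀: no

Exact binomial: n=11, k=4, p₀=3/5=0.6000
P(X≥4) from Σ C(n,i)·p₀^i·(1−p₀)^(n−i)
p-value (one-sided, H₁ greater) = 0.97072
At α=0.1: p ≥ α → fail to reject H₀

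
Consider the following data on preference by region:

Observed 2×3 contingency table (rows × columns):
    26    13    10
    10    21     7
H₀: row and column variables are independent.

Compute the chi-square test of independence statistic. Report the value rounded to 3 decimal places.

Row totals [49, 38], col totals [36, 34, 17], n=87
χ² = (26−20.28)²/20.28 + (13−19.15)²/19.15 + (10−9.57)²/9.57 + (10−15.72)²/15.72 + (21−14.85)²/14.85 + (7−7.43)²/7.43 = 8.2642
df = 2

test statistic = 8.264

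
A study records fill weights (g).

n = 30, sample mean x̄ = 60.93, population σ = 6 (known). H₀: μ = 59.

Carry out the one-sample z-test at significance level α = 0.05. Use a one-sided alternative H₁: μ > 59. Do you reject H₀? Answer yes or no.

reject H₀: yes

SE = σ/√n = 6/√30 = 1.0954
z = (x̄−μ₀)/SE = (60.93−59)/1.0954 = 1.7618
p-value (one-sided, H₁ greater) = 0.03905
At α=0.05: p < α → reject H₀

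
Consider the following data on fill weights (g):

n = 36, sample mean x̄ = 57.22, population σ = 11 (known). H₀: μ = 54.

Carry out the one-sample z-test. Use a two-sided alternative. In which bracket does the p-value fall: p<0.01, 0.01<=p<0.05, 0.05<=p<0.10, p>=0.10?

p-value bracket: 0.05<=p<0.10

SE = σ/√n = 11/√36 = 1.8333
z = (x̄−μ₀)/SE = (57.22−54)/1.8333 = 1.7564
p-value (two-sided) = 0.07903
→ bracket: 0.05<=p<0.10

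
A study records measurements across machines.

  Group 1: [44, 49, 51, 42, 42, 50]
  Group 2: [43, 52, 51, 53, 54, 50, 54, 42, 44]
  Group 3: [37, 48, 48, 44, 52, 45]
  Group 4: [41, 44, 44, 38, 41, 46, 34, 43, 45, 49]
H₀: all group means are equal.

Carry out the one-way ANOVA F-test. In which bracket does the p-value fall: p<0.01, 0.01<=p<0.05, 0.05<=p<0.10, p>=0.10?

p-value bracket: 0.01<=p<0.05

Group means [46.33, 49.22, 45.67, 42.50], grand mean 45.806
SSB = Σnᵢ(x̄ᵢ−x̄)² = 216.116; SSW = ΣΣ(x−x̄ᵢ)² = 566.722
MSB = 216.116/3 = 72.0388; MSW = 566.722/27 = 20.9897
F = MSB/MSW = 3.4321
df = (3, 27)
p-value (upper-tail) = 0.03097
→ bracket: 0.01<=p<0.05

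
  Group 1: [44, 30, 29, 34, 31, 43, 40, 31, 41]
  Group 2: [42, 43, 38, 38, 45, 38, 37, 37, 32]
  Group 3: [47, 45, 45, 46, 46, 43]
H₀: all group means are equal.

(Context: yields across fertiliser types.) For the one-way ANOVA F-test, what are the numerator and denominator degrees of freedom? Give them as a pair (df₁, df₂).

degrees of freedom = [2, 21]

k = 3 groups, N = 24 total
df = (k−1, N−k) = (3−1, 24−3) = (2, 21)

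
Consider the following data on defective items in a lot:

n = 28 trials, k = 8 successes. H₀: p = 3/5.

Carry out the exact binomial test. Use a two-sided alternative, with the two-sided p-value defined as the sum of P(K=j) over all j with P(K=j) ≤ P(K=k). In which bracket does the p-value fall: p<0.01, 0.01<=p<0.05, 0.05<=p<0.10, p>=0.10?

p-value bracket: p<0.01

Exact binomial: n=28, k=8, p₀=3/5=0.6000
P(X=j) = C(n,j)·p₀^j·(1−p₀)^(n−j); p = Σ P(X=j) over j with P(X=j) ≤ P(X=8)
p-value (two-sided) = 0.00087
→ bracket: p<0.01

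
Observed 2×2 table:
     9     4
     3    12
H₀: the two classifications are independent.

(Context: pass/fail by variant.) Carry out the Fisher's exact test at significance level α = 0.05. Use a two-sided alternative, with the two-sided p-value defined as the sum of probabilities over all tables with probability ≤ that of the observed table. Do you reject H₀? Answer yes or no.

Margins: r₁=13, r₂=15, c₁=12, c₂=16, n=28
p_obs = C(13,9)·C(15,3)/C(28,12); sum pmf over tables with pmf ≤ p_obs
p-value (two-sided) = 0.02002
At α=0.05: p < α → reject H₀

reject H₀: yes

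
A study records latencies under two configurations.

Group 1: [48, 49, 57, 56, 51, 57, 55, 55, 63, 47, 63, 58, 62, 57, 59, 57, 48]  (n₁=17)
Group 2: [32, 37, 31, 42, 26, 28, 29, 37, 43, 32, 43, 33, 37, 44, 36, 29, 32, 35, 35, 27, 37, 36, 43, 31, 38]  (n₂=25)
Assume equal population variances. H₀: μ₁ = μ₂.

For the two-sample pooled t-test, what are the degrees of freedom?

degrees of freedom = 40

df = n₁ + n₂ − 2 = 17 + 25 − 2 = 40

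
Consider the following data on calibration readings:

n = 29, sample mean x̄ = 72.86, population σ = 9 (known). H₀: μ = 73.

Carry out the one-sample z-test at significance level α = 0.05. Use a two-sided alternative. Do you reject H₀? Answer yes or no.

reject H₀: no

SE = σ/√n = 9/√29 = 1.6713
z = (x̄−μ₀)/SE = (72.86−73)/1.6713 = -0.0838
p-value (two-sided) = 0.93324
At α=0.05: p ≥ α → fail to reject H₀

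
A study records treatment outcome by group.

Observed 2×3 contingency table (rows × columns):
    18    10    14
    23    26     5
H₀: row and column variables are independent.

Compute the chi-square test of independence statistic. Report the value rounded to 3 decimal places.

test statistic = 10.650

Row totals [42, 54], col totals [41, 36, 19], n=96
χ² = (18−17.94)²/17.94 + (10−15.75)²/15.75 + (14−8.31)²/8.31 + (23−23.06)²/23.06 + (26−20.25)²/20.25 + (5−10.69)²/10.69 = 10.6504
df = 2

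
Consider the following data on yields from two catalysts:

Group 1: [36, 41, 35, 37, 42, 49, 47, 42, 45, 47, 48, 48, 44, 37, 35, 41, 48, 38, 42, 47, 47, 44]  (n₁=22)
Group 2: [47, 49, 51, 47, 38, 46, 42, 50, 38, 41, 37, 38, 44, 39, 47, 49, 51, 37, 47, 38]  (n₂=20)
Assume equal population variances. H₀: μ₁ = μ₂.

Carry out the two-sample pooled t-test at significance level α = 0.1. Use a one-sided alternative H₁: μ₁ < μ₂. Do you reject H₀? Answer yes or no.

x̄₁=42.727, s₁=4.702, n₁=22
x̄₂=43.800, s₂=5.146, n₂=20
s_p² = [21·4.702² + 19·5.146²]/40 = 24.1891
SE = √(s_p²·(1/22+1/20)) = 1.5195
t = (42.727−43.800)/1.5195 = -0.7060
df = 40
p-value (one-sided, H₁ less) = 0.24215
At α=0.1: p ≥ α → fail to reject H₀

reject H₀: no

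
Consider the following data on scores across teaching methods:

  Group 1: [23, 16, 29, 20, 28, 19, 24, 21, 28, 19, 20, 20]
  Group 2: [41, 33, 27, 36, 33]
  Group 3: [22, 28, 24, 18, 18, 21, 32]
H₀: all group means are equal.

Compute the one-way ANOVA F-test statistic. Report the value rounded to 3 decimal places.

Group means [22.25, 34.00, 23.29], grand mean 25.000
SSB = Σnᵢ(x̄ᵢ−x̄)² = 516.321; SSW = ΣΣ(x−x̄ᵢ)² = 457.679
MSB = 516.321/2 = 258.1607; MSW = 457.679/21 = 21.7942
F = MSB/MSW = 11.8454
df = (2, 21)

test statistic = 11.845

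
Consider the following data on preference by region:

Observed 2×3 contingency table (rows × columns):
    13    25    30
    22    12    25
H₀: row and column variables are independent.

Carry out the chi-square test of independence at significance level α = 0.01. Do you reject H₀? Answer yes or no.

reject H₀: no

Row totals [68, 59], col totals [35, 37, 55], n=127
χ² = (13−18.74)²/18.74 + (25−19.81)²/19.81 + (30−29.45)²/29.45 + (22−16.26)²/16.26 + (12−17.19)²/17.19 + (25−25.55)²/25.55 = 6.7324
df = 2
p-value (upper-tail) = 0.03452
At α=0.01: p ≥ α → fail to reject H₀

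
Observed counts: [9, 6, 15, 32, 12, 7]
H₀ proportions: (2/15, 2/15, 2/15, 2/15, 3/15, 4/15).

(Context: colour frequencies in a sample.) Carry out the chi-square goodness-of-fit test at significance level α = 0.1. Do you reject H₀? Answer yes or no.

n = 81; E_i = n·p_i = [10.80, 10.80, 10.80, 10.80, 16.20, 21.60]
χ² = (9−10.80)²/10.80 + (6−10.80)²/10.80 + (15−10.80)²/10.80 + (32−10.80)²/10.80 + (12−16.20)²/16.20 + (7−21.60)²/21.60 = 56.6389
df = 5
p-value (upper-tail) = 0.00000
At α=0.1: p < α → reject H₀

reject H₀: yes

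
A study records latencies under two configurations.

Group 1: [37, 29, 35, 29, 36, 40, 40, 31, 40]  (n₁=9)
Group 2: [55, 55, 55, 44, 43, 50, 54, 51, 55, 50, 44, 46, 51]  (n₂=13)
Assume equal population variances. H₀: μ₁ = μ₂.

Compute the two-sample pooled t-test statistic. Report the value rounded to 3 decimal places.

test statistic = -7.536

x̄₁=35.222, s₁=4.577, n₁=9
x̄₂=50.231, s₂=4.604, n₂=13
s_p² = [8·4.577² + 12·4.604²]/20 = 21.0932
SE = √(s_p²·(1/9+1/13)) = 1.9915
t = (35.222−50.231)/1.9915 = -7.5361
df = 20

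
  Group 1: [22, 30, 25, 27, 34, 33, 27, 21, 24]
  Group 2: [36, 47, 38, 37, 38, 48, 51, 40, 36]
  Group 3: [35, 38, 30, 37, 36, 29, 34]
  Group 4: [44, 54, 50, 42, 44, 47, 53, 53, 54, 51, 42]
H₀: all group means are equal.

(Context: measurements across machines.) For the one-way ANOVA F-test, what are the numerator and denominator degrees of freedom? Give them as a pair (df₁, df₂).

k = 4 groups, N = 36 total
df = (k−1, N−k) = (4−1, 36−4) = (3, 32)

degrees of freedom = [3, 32]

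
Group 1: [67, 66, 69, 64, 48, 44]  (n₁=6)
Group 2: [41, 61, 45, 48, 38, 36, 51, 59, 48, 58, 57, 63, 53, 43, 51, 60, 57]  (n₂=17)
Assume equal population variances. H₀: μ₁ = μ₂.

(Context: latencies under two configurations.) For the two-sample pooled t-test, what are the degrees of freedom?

degrees of freedom = 21

df = n₁ + n₂ − 2 = 6 + 17 − 2 = 21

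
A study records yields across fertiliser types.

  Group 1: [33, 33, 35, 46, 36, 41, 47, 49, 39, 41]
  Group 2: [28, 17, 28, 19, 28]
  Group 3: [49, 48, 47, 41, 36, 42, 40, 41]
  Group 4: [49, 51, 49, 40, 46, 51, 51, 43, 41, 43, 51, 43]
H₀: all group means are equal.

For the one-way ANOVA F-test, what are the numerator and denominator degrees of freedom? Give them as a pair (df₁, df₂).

degrees of freedom = [3, 31]

k = 4 groups, N = 35 total
df = (k−1, N−k) = (4−1, 35−4) = (3, 31)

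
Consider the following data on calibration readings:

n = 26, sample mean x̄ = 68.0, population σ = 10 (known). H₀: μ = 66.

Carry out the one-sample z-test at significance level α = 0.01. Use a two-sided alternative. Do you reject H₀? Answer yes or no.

SE = σ/√n = 10/√26 = 1.9612
z = (x̄−μ₀)/SE = (68.0−66)/1.9612 = 1.0198
p-value (two-sided) = 0.30782
At α=0.01: p ≥ α → fail to reject H₀

reject H₀: no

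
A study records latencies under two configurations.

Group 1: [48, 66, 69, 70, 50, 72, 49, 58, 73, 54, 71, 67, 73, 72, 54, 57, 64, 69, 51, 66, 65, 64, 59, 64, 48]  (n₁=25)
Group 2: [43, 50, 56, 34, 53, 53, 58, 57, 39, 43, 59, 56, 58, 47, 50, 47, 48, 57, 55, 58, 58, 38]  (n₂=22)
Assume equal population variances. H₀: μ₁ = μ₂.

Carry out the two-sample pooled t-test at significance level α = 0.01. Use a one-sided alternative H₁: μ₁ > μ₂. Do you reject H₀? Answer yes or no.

reject H₀: yes

x̄₁=62.120, s₁=8.580, n₁=25
x̄₂=50.773, s₂=7.489, n₂=22
s_p² = [24·8.580² + 21·7.489²]/45 = 65.4334
SE = √(s_p²·(1/25+1/22)) = 2.3647
t = (62.120−50.773)/2.3647 = 4.7987
df = 45
p-value (one-sided, H₁ greater) = 0.00001
At α=0.01: p < α → reject H₀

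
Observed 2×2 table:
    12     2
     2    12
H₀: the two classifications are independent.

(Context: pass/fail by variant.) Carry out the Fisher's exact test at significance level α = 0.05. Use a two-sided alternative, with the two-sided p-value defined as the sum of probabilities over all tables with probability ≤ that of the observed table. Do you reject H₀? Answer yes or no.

Margins: r₁=14, r₂=14, c₁=14, c₂=14, n=28
p_obs = C(14,12)·C(14,2)/C(28,14); sum pmf over tables with pmf ≤ p_obs
p-value (two-sided) = 0.00042
At α=0.05: p < α → reject H₀

reject H₀: yes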